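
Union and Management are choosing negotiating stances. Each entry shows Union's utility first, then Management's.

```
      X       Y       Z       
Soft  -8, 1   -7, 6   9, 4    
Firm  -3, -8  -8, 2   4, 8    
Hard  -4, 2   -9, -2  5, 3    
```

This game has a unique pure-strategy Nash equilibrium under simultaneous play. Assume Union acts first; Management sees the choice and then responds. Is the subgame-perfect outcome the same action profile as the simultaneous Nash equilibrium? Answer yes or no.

no

Management best-responds to each possible Union move:
- Soft → Management plays Y (best of 1, 6, 4); Union gets -7.
- Firm → Management plays Z (best of -8, 2, 8); Union gets 4.
- Hard → Management plays Z (best of 2, -2, 3); Union gets 5.
Maximizing over -7, 4, 5, Union chooses Hard. Subgame-perfect outcome: (Hard, Z) with payoffs (5, 3).
Under simultaneous play:
Union's best replies: X→Firm; Y→Soft; Z→Soft.
Management's best replies: Soft→Y; Firm→Z; Hard→Z.
The unique mutual best reply is (Soft, Y), giving (-7, 6).
Sequential outcome (Hard, Z) differs from the Nash profile (Soft, Y).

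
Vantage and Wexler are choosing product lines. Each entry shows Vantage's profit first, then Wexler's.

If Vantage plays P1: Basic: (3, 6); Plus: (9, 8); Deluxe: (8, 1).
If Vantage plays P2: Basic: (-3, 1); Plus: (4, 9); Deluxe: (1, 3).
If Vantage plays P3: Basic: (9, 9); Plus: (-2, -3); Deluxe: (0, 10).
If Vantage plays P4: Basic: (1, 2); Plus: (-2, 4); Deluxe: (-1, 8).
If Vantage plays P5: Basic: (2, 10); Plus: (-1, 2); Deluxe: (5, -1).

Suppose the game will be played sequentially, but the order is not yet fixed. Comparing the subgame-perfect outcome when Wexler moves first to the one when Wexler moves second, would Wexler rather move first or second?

first

If Vantage leads: Wexler's best replies are P1→Plus, P2→Plus, P3→Deluxe, P4→Deluxe, P5→Basic; Vantage's induced payoffs 9, 4, 0, -1, 2; outcome (P1, Plus), payoffs (9, 8).
If Wexler leads: Vantage's best replies are Basic→P3, Plus→P1, Deluxe→P1; Wexler's induced payoffs 9, 8, 1; outcome (P3, Basic), payoffs (9, 9).
Wexler gets 9 moving first and 8 moving second, so Wexler prefers to move first.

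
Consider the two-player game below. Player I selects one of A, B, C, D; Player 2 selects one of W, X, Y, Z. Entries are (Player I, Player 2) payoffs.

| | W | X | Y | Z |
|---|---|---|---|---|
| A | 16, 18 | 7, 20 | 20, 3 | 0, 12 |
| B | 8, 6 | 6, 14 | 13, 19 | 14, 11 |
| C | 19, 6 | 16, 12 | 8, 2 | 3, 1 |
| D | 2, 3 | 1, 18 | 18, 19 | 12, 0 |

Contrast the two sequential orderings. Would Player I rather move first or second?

If Player I leads: Player 2's best replies are A→X, B→Y, C→X, D→Y; Player I's induced payoffs 7, 13, 16, 18; outcome (D, Y), payoffs (18, 19).
If Player 2 leads: Player I's best replies are W→C, X→C, Y→A, Z→B; Player 2's induced payoffs 6, 12, 3, 11; outcome (C, X), payoffs (16, 12).
Player I gets 18 moving first and 16 moving second, so Player I prefers to move first.

first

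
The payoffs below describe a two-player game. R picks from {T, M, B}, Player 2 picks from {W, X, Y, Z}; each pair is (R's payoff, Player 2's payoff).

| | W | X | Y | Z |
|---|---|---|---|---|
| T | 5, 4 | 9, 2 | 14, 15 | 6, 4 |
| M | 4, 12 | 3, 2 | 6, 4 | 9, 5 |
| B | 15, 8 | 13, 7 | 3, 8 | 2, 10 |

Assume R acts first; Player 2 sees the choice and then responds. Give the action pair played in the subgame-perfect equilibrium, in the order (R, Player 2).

(T, Y)

Solve by backward induction (R leads).
- T: Player 2 compares 4, 2, 15, 4 and picks Y; R would get 14.
- M: Player 2 compares 12, 2, 4, 5 and picks W; R would get 4.
- B: Player 2 compares 8, 7, 8, 10 and picks Z; R would get 2.
Among 14, 4, 2, the best is 14 at T. Subgame-perfect outcome: (T, Y) with payoffs (14, 15).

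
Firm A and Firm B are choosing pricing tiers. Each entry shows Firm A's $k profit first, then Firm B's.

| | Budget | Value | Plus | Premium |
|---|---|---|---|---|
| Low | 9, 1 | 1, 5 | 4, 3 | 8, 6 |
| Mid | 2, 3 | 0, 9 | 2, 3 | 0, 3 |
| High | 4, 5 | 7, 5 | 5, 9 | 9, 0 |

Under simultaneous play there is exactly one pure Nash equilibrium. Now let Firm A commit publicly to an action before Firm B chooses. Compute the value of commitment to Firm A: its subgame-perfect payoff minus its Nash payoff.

Solve by backward induction (Firm A leads).
- Low: Firm B compares 1, 5, 3, 6 and picks Premium; Firm A would get 8.
- Mid: Firm B compares 3, 9, 3, 3 and picks Value; Firm A would get 0.
- High: Firm B compares 5, 5, 9, 0 and picks Plus; Firm A would get 5.
Among 8, 0, 5, the best is 8 at Low. Subgame-perfect outcome: (Low, Premium) with payoffs (8, 6).
Now find the simultaneous Nash equilibrium.
Firm A's best replies: Budget→Low; Value→High; Plus→High; Premium→High.
Firm B's best replies: Low→Premium; Mid→Value; High→Plus.
The unique mutual best reply is (High, Plus), giving (5, 9).
Firm A's commitment gain: 8 − 5 = 3.

3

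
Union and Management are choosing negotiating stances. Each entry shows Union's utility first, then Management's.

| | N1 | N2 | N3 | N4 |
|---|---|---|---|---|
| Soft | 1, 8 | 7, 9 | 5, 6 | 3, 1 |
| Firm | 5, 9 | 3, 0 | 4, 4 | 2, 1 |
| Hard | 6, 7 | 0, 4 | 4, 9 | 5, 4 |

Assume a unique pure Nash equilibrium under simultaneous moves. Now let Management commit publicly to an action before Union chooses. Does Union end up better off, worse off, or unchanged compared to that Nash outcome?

Union best-responds to each possible Management move:
- N1: BR = Hard, leader payoff 7.
- N2: BR = Soft, leader payoff 9.
- N3: BR = Soft, leader payoff 6.
- N4: BR = Hard, leader payoff 4.
Among 7, 9, 6, 4, the best is 9 at N2. Subgame-perfect outcome: (Soft, N2) with payoffs (7, 9).
Now find the simultaneous Nash equilibrium.
Union's best replies: N1→Hard; N2→Soft; N3→Soft; N4→Hard.
Management's best replies: Soft→N2; Firm→N1; Hard→N3.
The unique mutual best reply is (Soft, N2), giving (7, 9).
Union earns 7 sequentially versus 7 at the Nash outcome: unchanged.

unchanged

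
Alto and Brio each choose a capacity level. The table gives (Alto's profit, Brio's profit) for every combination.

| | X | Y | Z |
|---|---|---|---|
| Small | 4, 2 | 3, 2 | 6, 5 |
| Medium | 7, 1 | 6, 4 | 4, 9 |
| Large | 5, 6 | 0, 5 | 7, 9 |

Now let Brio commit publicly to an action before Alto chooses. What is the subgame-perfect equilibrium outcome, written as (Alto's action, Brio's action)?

(Large, Z)

Backward induction with Brio moving first.
- X: Alto compares 4, 7, 5 and picks Medium; Brio would get 1.
- Y: Alto compares 3, 6, 0 and picks Medium; Brio would get 4.
- Z: Alto compares 6, 4, 7 and picks Large; Brio would get 9.
Brio's induced payoffs are 1, 4, 9, so Brio commits to Z. Subgame-perfect outcome: (Large, Z) with payoffs (7, 9).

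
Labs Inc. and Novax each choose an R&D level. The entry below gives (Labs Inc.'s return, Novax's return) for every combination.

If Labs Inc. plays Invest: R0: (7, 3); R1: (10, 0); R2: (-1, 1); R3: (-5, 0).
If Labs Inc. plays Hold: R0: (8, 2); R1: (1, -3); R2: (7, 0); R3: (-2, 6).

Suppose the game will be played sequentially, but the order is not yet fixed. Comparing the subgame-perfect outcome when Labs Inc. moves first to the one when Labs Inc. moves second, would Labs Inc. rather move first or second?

If Labs Inc. leads: Novax's best replies are Invest→R0, Hold→R3; Labs Inc.'s induced payoffs 7, -2; outcome (Invest, R0), payoffs (7, 3).
If Novax leads: Labs Inc.'s best replies are R0→Hold, R1→Invest, R2→Hold, R3→Hold; Novax's induced payoffs 2, 0, 0, 6; outcome (Hold, R3), payoffs (-2, 6).
Labs Inc. gets 7 moving first and -2 moving second, so Labs Inc. prefers to move first.

first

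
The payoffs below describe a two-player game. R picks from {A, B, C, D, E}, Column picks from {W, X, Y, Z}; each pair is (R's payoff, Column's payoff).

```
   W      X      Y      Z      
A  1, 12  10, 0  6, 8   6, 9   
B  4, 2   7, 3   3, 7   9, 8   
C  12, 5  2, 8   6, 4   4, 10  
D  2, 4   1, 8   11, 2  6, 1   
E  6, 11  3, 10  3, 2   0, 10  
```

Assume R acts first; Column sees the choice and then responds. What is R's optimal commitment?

B

Column best-responds to each possible R move:
- A: Column compares 12, 0, 8, 9 and picks W; R would get 1.
- B: Column compares 2, 3, 7, 8 and picks Z; R would get 9.
- C: Column compares 5, 8, 4, 10 and picks Z; R would get 4.
- D: Column compares 4, 8, 2, 1 and picks X; R would get 1.
- E: Column compares 11, 10, 2, 10 and picks W; R would get 6.
R's induced payoffs are 1, 9, 4, 1, 6, so R commits to B. Subgame-perfect outcome: (B, Z) with payoffs (9, 8).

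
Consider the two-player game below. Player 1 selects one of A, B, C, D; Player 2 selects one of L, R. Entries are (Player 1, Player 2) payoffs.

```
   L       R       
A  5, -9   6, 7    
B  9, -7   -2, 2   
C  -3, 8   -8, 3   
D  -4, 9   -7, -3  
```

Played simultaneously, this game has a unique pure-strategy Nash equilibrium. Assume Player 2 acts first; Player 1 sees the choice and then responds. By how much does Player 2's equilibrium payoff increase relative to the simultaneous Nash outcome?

Backward induction with Player 2 moving first.
- L: Player 1 compares 5, 9, -3, -4 and picks B; Player 2 would get -7.
- R: Player 1 compares 6, -2, -8, -7 and picks A; Player 2 would get 7.
Maximizing over -7, 7, Player 2 chooses R. Subgame-perfect outcome: (A, R) with payoffs (6, 7).
For the simultaneous game, intersect best replies.
Player 1's best replies: L→B; R→A.
Player 2's best replies: A→R; B→R; C→L; D→L.
Only (A, R) has each player best-responding; Nash payoffs (6, 7).
Player 2's commitment gain: 7 − 7 = 0.

0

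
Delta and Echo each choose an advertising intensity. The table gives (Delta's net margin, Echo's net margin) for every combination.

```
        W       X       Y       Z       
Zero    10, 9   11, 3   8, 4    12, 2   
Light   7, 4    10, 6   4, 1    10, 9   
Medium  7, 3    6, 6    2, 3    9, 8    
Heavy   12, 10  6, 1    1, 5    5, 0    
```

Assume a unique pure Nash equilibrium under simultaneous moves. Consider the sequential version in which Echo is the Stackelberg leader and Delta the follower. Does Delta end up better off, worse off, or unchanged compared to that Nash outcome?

unchanged

Backward induction with Echo moving first.
- W → Delta plays Heavy (best of 10, 7, 7, 12); Echo gets 10.
- X → Delta plays Zero (best of 11, 10, 6, 6); Echo gets 3.
- Y → Delta plays Zero (best of 8, 4, 2, 1); Echo gets 4.
- Z → Delta plays Zero (best of 12, 10, 9, 5); Echo gets 2.
Maximizing over 10, 3, 4, 2, Echo chooses W. Subgame-perfect outcome: (Heavy, W) with payoffs (12, 10).
Now find the simultaneous Nash equilibrium.
Delta's best replies: W→Heavy; X→Zero; Y→Zero; Z→Zero.
Echo's best replies: Zero→W; Light→Z; Medium→Z; Heavy→W.
Only (Heavy, W) has each player best-responding; Nash payoffs (12, 10).
Delta earns 12 sequentially versus 12 at the Nash outcome: unchanged.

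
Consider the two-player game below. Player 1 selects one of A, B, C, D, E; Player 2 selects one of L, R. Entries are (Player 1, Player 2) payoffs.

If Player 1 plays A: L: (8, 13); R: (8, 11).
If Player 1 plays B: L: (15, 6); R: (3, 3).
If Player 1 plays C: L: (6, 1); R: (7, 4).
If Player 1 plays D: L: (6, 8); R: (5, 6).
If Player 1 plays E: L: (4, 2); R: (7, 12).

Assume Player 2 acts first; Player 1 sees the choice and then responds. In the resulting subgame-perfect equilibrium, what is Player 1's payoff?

8

Player 1 best-responds to each possible Player 2 move:
- L: Player 1 compares 8, 15, 6, 6, 4 and picks B; Player 2 would get 6.
- R: Player 1 compares 8, 3, 7, 5, 7 and picks A; Player 2 would get 11.
Among 6, 11, the best is 11 at R. Subgame-perfect outcome: (A, R) with payoffs (8, 11).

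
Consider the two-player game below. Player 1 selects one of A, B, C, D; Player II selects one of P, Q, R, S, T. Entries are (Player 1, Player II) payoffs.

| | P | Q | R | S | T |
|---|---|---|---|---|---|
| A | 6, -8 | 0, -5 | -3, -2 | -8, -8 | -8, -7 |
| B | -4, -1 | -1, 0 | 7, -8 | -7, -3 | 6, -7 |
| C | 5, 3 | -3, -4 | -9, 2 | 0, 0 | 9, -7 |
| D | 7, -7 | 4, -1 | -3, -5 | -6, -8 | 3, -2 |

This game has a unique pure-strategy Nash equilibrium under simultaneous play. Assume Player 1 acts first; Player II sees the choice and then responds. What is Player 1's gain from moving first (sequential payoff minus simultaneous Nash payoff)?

1

Solve by backward induction (Player 1 leads).
- A: BR = R, leader payoff -3.
- B: BR = Q, leader payoff -1.
- C: BR = P, leader payoff 5.
- D: BR = Q, leader payoff 4.
Maximizing over -3, -1, 5, 4, Player 1 chooses C. Subgame-perfect outcome: (C, P) with payoffs (5, 3).
For the simultaneous game, intersect best replies.
Player 1's best replies: P→D; Q→D; R→B; S→C; T→C.
Player II's best replies: A→R; B→Q; C→P; D→Q.
Only (D, Q) has each player best-responding; Nash payoffs (4, -1).
Player 1's commitment gain: 5 − 4 = 1.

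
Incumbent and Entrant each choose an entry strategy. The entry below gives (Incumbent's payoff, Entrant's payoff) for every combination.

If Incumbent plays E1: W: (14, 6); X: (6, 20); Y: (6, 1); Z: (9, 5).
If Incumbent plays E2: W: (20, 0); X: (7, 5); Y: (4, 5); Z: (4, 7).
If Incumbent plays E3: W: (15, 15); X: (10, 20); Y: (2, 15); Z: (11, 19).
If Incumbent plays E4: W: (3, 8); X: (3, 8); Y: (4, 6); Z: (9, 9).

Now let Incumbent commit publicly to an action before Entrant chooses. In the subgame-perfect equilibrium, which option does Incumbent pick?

Backward induction with Incumbent moving first.
- E1: BR = X, leader payoff 6.
- E2: BR = Z, leader payoff 4.
- E3: BR = X, leader payoff 10.
- E4: BR = Z, leader payoff 9.
Maximizing over 6, 4, 10, 9, Incumbent chooses E3. Subgame-perfect outcome: (E3, X) with payoffs (10, 20).

E3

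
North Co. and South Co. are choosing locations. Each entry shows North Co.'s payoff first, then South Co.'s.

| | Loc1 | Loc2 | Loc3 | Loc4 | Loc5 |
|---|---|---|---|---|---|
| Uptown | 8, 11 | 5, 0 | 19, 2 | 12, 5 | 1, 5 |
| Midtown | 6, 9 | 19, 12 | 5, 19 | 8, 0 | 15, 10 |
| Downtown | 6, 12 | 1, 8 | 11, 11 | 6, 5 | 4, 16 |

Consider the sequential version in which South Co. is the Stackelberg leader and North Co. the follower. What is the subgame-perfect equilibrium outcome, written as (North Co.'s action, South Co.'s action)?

(Midtown, Loc2)

Backward induction with South Co. moving first.
- Loc1: BR = Uptown, leader payoff 11.
- Loc2: BR = Midtown, leader payoff 12.
- Loc3: BR = Uptown, leader payoff 2.
- Loc4: BR = Uptown, leader payoff 5.
- Loc5: BR = Midtown, leader payoff 10.
Among 11, 12, 2, 5, 10, the best is 12 at Loc2. Subgame-perfect outcome: (Midtown, Loc2) with payoffs (19, 12).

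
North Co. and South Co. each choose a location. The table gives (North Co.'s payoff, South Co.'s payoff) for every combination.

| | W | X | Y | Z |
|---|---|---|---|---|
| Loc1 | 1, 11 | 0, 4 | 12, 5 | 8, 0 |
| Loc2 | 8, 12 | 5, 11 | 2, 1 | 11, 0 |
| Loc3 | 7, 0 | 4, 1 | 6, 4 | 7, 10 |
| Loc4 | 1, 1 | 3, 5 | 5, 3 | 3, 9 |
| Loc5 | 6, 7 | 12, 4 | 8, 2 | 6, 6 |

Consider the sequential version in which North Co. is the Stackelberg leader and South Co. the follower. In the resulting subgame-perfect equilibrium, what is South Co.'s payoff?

Solve by backward induction (North Co. leads).
- Loc1 → South Co. plays W (best of 11, 4, 5, 0); North Co. gets 1.
- Loc2 → South Co. plays W (best of 12, 11, 1, 0); North Co. gets 8.
- Loc3 → South Co. plays Z (best of 0, 1, 4, 10); North Co. gets 7.
- Loc4 → South Co. plays Z (best of 1, 5, 3, 9); North Co. gets 3.
- Loc5 → South Co. plays W (best of 7, 4, 2, 6); North Co. gets 6.
Among 1, 8, 7, 3, 6, the best is 8 at Loc2. Subgame-perfect outcome: (Loc2, W) with payoffs (8, 12).

12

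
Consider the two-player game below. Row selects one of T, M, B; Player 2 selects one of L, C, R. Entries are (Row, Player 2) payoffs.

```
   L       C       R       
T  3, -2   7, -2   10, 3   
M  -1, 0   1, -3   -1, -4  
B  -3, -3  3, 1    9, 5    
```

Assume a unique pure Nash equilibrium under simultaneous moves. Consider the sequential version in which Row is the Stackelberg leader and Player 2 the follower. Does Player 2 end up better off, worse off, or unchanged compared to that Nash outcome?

Solve by backward induction (Row leads).
- T: Player 2 compares -2, -2, 3 and picks R; Row would get 10.
- M: Player 2 compares 0, -3, -4 and picks L; Row would get -1.
- B: Player 2 compares -3, 1, 5 and picks R; Row would get 9.
Among 10, -1, 9, the best is 10 at T. Subgame-perfect outcome: (T, R) with payoffs (10, 3).
Now find the simultaneous Nash equilibrium.
Row's best replies: L→T; C→T; R→T.
Player 2's best replies: T→R; M→L; B→R.
Only (T, R) has each player best-responding; Nash payoffs (10, 3).
Player 2 earns 3 sequentially versus 3 at the Nash outcome: unchanged.

unchanged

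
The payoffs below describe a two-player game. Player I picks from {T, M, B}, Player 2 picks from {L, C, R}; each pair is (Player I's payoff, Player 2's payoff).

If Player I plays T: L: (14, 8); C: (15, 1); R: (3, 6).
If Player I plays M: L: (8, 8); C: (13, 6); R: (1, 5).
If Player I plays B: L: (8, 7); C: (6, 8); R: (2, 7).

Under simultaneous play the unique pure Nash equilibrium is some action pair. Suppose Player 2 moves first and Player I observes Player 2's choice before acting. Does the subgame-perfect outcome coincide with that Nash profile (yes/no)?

yes

Backward induction with Player 2 moving first.
- L: Player I compares 14, 8, 8 and picks T; Player 2 would get 8.
- C: Player I compares 15, 13, 6 and picks T; Player 2 would get 1.
- R: Player I compares 3, 1, 2 and picks T; Player 2 would get 6.
Player 2's induced payoffs are 8, 1, 6, so Player 2 commits to L. Subgame-perfect outcome: (T, L) with payoffs (14, 8).
Under simultaneous play:
Player I's best replies: L→T; C→T; R→T.
Player 2's best replies: T→L; M→L; B→C.
The unique mutual best reply is (T, L), giving (14, 8).
Sequential outcome (T, L) coincides with the Nash profile (T, L).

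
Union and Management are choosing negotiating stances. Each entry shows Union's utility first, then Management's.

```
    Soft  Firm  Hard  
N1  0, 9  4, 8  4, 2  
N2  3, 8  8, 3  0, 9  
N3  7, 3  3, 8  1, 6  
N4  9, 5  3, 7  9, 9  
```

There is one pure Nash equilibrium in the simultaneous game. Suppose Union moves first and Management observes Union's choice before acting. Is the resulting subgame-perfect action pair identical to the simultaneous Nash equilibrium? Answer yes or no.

Backward induction with Union moving first.
- N1: Management compares 9, 8, 2 and picks Soft; Union would get 0.
- N2: Management compares 8, 3, 9 and picks Hard; Union would get 0.
- N3: Management compares 3, 8, 6 and picks Firm; Union would get 3.
- N4: Management compares 5, 7, 9 and picks Hard; Union would get 9.
Union's induced payoffs are 0, 0, 3, 9, so Union commits to N4. Subgame-perfect outcome: (N4, Hard) with payoffs (9, 9).
For the simultaneous game, intersect best replies.
Union's best replies: Soft→N4; Firm→N2; Hard→N4.
Management's best replies: N1→Soft; N2→Hard; N3→Firm; N4→Hard.
Only (N4, Hard) has each player best-responding; Nash payoffs (9, 9).
Sequential outcome (N4, Hard) coincides with the Nash profile (N4, Hard).

yes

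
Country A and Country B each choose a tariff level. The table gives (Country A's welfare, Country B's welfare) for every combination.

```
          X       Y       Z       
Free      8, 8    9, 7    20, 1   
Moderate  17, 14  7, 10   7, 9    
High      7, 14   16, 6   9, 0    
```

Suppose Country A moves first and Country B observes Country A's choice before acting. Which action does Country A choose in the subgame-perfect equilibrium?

Work backward from Country B's decision.
- Free → Country B plays X (best of 8, 7, 1); Country A gets 8.
- Moderate → Country B plays X (best of 14, 10, 9); Country A gets 17.
- High → Country B plays X (best of 14, 6, 0); Country A gets 7.
Country A's induced payoffs are 8, 17, 7, so Country A commits to Moderate. Subgame-perfect outcome: (Moderate, X) with payoffs (17, 14).

Moderate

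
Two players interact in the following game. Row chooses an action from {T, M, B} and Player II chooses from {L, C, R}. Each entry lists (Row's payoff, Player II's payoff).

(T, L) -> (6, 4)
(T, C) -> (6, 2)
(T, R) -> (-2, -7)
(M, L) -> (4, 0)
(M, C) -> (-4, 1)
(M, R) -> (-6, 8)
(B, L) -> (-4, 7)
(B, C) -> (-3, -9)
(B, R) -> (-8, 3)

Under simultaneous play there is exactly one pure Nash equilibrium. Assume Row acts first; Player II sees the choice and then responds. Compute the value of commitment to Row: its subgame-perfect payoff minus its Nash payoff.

0

Work backward from Player II's decision.
- T: Player II compares 4, 2, -7 and picks L; Row would get 6.
- M: Player II compares 0, 1, 8 and picks R; Row would get -6.
- B: Player II compares 7, -9, 3 and picks L; Row would get -4.
Among 6, -6, -4, the best is 6 at T. Subgame-perfect outcome: (T, L) with payoffs (6, 4).
Under simultaneous play:
Row's best replies: L→T; C→T; R→T.
Player II's best replies: T→L; M→R; B→L.
The unique mutual best reply is (T, L), giving (6, 4).
Row's commitment gain: 6 − 6 = 0.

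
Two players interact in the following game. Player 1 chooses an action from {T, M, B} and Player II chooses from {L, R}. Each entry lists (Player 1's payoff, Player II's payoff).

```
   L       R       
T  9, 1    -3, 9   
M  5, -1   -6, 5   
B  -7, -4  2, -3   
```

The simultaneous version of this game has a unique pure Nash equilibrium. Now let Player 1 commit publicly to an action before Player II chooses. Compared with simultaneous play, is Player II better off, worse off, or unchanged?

Backward induction with Player 1 moving first.
- T → Player II plays R (best of 1, 9); Player 1 gets -3.
- M → Player II plays R (best of -1, 5); Player 1 gets -6.
- B → Player II plays R (best of -4, -3); Player 1 gets 2.
Player 1's induced payoffs are -3, -6, 2, so Player 1 commits to B. Subgame-perfect outcome: (B, R) with payoffs (2, -3).
For the simultaneous game, intersect best replies.
Player 1's best replies: L→T; R→B.
Player II's best replies: T→R; M→R; B→R.
The unique mutual best reply is (B, R), giving (2, -3).
Player II earns -3 sequentially versus -3 at the Nash outcome: unchanged.

unchanged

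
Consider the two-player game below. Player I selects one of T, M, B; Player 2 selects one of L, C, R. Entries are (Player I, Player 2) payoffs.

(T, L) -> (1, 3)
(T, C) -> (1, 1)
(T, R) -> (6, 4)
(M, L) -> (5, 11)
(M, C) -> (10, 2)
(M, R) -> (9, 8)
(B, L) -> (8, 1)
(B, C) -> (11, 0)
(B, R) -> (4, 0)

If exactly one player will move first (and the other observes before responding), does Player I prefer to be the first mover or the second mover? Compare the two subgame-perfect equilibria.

second

If Player I leads: Player 2's best replies are T→R, M→L, B→L; Player I's induced payoffs 6, 5, 8; outcome (B, L), payoffs (8, 1).
If Player 2 leads: Player I's best replies are L→B, C→B, R→M; Player 2's induced payoffs 1, 0, 8; outcome (M, R), payoffs (9, 8).
Player I gets 8 moving first and 9 moving second, so Player I prefers to move second.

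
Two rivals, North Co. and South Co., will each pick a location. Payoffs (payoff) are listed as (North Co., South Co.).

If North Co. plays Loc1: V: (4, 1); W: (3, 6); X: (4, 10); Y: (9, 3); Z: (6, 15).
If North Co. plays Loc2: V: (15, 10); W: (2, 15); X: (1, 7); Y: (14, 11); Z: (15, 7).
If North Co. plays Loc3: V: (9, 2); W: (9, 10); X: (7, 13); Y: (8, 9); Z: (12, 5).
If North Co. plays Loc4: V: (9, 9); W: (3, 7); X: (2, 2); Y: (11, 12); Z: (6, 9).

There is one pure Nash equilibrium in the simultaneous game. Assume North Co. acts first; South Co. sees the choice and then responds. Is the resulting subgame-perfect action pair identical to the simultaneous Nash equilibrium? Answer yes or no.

Work backward from South Co.'s decision.
- Loc1 → South Co. plays Z (best of 1, 6, 10, 3, 15); North Co. gets 6.
- Loc2 → South Co. plays W (best of 10, 15, 7, 11, 7); North Co. gets 2.
- Loc3 → South Co. plays X (best of 2, 10, 13, 9, 5); North Co. gets 7.
- Loc4 → South Co. plays Y (best of 9, 7, 2, 12, 9); North Co. gets 11.
Maximizing over 6, 2, 7, 11, North Co. chooses Loc4. Subgame-perfect outcome: (Loc4, Y) with payoffs (11, 12).
Under simultaneous play:
North Co.'s best replies: V→Loc2; W→Loc3; X→Loc3; Y→Loc2; Z→Loc2.
South Co.'s best replies: Loc1→Z; Loc2→W; Loc3→X; Loc4→Y.
The unique mutual best reply is (Loc3, X), giving (7, 13).
Sequential outcome (Loc4, Y) differs from the Nash profile (Loc3, X).

no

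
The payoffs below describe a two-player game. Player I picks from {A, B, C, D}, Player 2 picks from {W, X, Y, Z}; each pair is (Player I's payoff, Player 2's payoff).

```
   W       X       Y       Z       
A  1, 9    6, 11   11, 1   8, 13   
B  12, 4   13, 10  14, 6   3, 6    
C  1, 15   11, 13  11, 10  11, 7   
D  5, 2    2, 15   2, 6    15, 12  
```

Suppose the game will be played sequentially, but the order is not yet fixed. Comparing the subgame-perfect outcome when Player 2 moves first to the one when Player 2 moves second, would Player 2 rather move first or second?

If Player I leads: Player 2's best replies are A→Z, B→X, C→W, D→X; Player I's induced payoffs 8, 13, 1, 2; outcome (B, X), payoffs (13, 10).
If Player 2 leads: Player I's best replies are W→B, X→B, Y→B, Z→D; Player 2's induced payoffs 4, 10, 6, 12; outcome (D, Z), payoffs (15, 12).
Player 2 gets 12 moving first and 10 moving second, so Player 2 prefers to move first.

first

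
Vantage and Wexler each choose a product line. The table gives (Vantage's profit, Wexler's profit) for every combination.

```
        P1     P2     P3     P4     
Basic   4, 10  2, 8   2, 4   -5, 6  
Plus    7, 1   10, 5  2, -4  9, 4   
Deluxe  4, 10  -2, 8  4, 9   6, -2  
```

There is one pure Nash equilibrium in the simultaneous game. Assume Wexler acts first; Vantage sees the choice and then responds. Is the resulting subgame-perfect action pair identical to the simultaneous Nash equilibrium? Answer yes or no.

Backward induction with Wexler moving first.
- P1: Vantage compares 4, 7, 4 and picks Plus; Wexler would get 1.
- P2: Vantage compares 2, 10, -2 and picks Plus; Wexler would get 5.
- P3: Vantage compares 2, 2, 4 and picks Deluxe; Wexler would get 9.
- P4: Vantage compares -5, 9, 6 and picks Plus; Wexler would get 4.
Wexler's induced payoffs are 1, 5, 9, 4, so Wexler commits to P3. Subgame-perfect outcome: (Deluxe, P3) with payoffs (4, 9).
Under simultaneous play:
Vantage's best replies: P1→Plus; P2→Plus; P3→Deluxe; P4→Plus.
Wexler's best replies: Basic→P1; Plus→P2; Deluxe→P1.
Only (Plus, P2) has each player best-responding; Nash payoffs (10, 5).
Sequential outcome (Deluxe, P3) differs from the Nash profile (Plus, P2).

no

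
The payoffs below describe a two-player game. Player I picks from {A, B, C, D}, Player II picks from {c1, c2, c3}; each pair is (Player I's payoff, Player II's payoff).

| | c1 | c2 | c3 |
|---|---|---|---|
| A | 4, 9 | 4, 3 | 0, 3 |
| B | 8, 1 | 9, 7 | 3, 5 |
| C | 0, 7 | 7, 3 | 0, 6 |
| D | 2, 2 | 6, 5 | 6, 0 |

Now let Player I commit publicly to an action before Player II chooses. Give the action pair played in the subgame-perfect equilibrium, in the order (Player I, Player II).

Solve by backward induction (Player I leads).
- A → Player II plays c1 (best of 9, 3, 3); Player I gets 4.
- B → Player II plays c2 (best of 1, 7, 5); Player I gets 9.
- C → Player II plays c1 (best of 7, 3, 6); Player I gets 0.
- D → Player II plays c2 (best of 2, 5, 0); Player I gets 6.
Maximizing over 4, 9, 0, 6, Player I chooses B. Subgame-perfect outcome: (B, c2) with payoffs (9, 7).

(B, c2)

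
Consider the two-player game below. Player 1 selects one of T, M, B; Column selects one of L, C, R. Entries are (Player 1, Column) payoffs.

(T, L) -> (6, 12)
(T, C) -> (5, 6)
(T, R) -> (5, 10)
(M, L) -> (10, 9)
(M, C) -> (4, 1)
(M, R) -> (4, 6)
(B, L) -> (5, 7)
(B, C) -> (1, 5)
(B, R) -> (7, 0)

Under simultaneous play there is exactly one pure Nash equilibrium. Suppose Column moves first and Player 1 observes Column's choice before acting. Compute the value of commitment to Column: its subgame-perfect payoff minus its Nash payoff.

0

Solve by backward induction (Column leads).
- L: Player 1 compares 6, 10, 5 and picks M; Column would get 9.
- C: Player 1 compares 5, 4, 1 and picks T; Column would get 6.
- R: Player 1 compares 5, 4, 7 and picks B; Column would get 0.
Maximizing over 9, 6, 0, Column chooses L. Subgame-perfect outcome: (M, L) with payoffs (10, 9).
Under simultaneous play:
Player 1's best replies: L→M; C→T; R→B.
Column's best replies: T→L; M→L; B→L.
The unique mutual best reply is (M, L), giving (10, 9).
Column's commitment gain: 9 − 9 = 0.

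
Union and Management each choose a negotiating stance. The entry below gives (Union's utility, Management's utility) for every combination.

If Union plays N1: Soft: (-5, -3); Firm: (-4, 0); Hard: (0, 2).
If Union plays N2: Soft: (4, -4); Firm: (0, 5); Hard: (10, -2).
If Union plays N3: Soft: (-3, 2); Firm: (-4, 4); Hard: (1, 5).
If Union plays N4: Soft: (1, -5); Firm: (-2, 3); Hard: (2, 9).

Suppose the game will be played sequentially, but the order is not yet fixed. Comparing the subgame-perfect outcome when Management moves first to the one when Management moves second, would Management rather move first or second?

second

If Union leads: Management's best replies are N1→Hard, N2→Firm, N3→Hard, N4→Hard; Union's induced payoffs 0, 0, 1, 2; outcome (N4, Hard), payoffs (2, 9).
If Management leads: Union's best replies are Soft→N2, Firm→N2, Hard→N2; Management's induced payoffs -4, 5, -2; outcome (N2, Firm), payoffs (0, 5).
Management gets 5 moving first and 9 moving second, so Management prefers to move second.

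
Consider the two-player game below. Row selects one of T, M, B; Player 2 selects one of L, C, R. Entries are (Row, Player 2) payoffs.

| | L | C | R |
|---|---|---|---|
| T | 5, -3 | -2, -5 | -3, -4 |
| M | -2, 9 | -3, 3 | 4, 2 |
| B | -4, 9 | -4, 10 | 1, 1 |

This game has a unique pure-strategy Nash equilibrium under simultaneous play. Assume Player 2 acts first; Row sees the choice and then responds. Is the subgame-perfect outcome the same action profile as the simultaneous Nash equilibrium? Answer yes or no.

Backward induction with Player 2 moving first.
- L → Row plays T (best of 5, -2, -4); Player 2 gets -3.
- C → Row plays T (best of -2, -3, -4); Player 2 gets -5.
- R → Row plays M (best of -3, 4, 1); Player 2 gets 2.
Player 2's induced payoffs are -3, -5, 2, so Player 2 commits to R. Subgame-perfect outcome: (M, R) with payoffs (4, 2).
Under simultaneous play:
Row's best replies: L→T; C→T; R→M.
Player 2's best replies: T→L; M→L; B→C.
Only (T, L) has each player best-responding; Nash payoffs (5, -3).
Sequential outcome (M, R) differs from the Nash profile (T, L).

no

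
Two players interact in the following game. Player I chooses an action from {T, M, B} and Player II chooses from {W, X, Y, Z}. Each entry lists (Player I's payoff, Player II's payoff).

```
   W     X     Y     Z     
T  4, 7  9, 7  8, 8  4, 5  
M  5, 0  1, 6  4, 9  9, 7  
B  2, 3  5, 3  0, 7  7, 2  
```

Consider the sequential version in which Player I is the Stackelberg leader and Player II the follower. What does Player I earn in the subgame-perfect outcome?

Solve by backward induction (Player I leads).
- T: BR = Y, leader payoff 8.
- M: BR = Y, leader payoff 4.
- B: BR = Y, leader payoff 0.
Among 8, 4, 0, the best is 8 at T. Subgame-perfect outcome: (T, Y) with payoffs (8, 8).

8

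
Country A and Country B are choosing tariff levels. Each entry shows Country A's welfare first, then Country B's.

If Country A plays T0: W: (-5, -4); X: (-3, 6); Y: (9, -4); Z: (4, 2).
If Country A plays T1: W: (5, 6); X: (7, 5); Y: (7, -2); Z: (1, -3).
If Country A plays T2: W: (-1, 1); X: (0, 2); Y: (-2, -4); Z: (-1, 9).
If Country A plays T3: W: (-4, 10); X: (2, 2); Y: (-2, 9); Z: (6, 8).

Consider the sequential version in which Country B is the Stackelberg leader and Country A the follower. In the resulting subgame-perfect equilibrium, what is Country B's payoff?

8

Work backward from Country A's decision.
- W: BR = T1, leader payoff 6.
- X: BR = T1, leader payoff 5.
- Y: BR = T0, leader payoff -4.
- Z: BR = T3, leader payoff 8.
Country B's induced payoffs are 6, 5, -4, 8, so Country B commits to Z. Subgame-perfect outcome: (T3, Z) with payoffs (6, 8).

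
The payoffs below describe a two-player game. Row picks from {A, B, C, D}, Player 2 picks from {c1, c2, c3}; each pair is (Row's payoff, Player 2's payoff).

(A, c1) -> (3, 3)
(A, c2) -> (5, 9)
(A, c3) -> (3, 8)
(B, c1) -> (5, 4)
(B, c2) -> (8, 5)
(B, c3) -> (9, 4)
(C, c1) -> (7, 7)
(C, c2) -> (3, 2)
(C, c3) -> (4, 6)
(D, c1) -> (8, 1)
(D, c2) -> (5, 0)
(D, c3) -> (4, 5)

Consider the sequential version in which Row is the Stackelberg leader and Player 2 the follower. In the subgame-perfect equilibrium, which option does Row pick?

Work backward from Player 2's decision.
- A: BR = c2, leader payoff 5.
- B: BR = c2, leader payoff 8.
- C: BR = c1, leader payoff 7.
- D: BR = c3, leader payoff 4.
Row's induced payoffs are 5, 8, 7, 4, so Row commits to B. Subgame-perfect outcome: (B, c2) with payoffs (8, 5).

B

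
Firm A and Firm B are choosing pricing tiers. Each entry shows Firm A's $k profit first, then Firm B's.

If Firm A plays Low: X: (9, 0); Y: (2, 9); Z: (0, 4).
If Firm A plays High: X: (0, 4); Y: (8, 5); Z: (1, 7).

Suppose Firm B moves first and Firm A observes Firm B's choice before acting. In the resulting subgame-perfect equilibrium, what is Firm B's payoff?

7

Firm A best-responds to each possible Firm B move:
- X: BR = Low, leader payoff 0.
- Y: BR = High, leader payoff 5.
- Z: BR = High, leader payoff 7.
Among 0, 5, 7, the best is 7 at Z. Subgame-perfect outcome: (High, Z) with payoffs (1, 7).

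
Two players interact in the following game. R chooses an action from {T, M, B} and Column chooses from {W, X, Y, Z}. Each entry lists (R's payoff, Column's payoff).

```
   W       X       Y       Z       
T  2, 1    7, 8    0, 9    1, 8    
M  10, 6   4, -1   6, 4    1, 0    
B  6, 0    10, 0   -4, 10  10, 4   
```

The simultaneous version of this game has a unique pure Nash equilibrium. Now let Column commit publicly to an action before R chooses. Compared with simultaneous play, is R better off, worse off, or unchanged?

Backward induction with Column moving first.
- W: R compares 2, 10, 6 and picks M; Column would get 6.
- X: R compares 7, 4, 10 and picks B; Column would get 0.
- Y: R compares 0, 6, -4 and picks M; Column would get 4.
- Z: R compares 1, 1, 10 and picks B; Column would get 4.
Maximizing over 6, 0, 4, 4, Column chooses W. Subgame-perfect outcome: (M, W) with payoffs (10, 6).
Now find the simultaneous Nash equilibrium.
R's best replies: W→M; X→B; Y→M; Z→B.
Column's best replies: T→Y; M→W; B→Y.
The unique mutual best reply is (M, W), giving (10, 6).
R earns 10 sequentially versus 10 at the Nash outcome: unchanged.

unchanged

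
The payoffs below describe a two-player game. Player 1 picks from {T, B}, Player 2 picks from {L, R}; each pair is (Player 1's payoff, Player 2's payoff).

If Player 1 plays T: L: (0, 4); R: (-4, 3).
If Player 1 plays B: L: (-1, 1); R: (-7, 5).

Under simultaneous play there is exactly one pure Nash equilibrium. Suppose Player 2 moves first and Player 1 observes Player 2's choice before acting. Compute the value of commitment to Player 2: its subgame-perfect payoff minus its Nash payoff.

Work backward from Player 1's decision.
- L: Player 1 compares 0, -1 and picks T; Player 2 would get 4.
- R: Player 1 compares -4, -7 and picks T; Player 2 would get 3.
Maximizing over 4, 3, Player 2 chooses L. Subgame-perfect outcome: (T, L) with payoffs (0, 4).
Now find the simultaneous Nash equilibrium.
Player 1's best replies: L→T; R→T.
Player 2's best replies: T→L; B→R.
Only (T, L) has each player best-responding; Nash payoffs (0, 4).
Player 2's commitment gain: 4 − 4 = 0.

0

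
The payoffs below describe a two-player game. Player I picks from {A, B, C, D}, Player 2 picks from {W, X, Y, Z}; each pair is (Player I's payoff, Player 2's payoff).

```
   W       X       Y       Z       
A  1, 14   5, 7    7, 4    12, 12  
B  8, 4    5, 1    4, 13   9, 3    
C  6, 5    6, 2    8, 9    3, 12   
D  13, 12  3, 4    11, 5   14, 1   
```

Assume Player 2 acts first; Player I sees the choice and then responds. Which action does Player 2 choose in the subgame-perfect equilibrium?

Player I best-responds to each possible Player 2 move:
- W → Player I plays D (best of 1, 8, 6, 13); Player 2 gets 12.
- X → Player I plays C (best of 5, 5, 6, 3); Player 2 gets 2.
- Y → Player I plays D (best of 7, 4, 8, 11); Player 2 gets 5.
- Z → Player I plays D (best of 12, 9, 3, 14); Player 2 gets 1.
Among 12, 2, 5, 1, the best is 12 at W. Subgame-perfect outcome: (D, W) with payoffs (13, 12).

W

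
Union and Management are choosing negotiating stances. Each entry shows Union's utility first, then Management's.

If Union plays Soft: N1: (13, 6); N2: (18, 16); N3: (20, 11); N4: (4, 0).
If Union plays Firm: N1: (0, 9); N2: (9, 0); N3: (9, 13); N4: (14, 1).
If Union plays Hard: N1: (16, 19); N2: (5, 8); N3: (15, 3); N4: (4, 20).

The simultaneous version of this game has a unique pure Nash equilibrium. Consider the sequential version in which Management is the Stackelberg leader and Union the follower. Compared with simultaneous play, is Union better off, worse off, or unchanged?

worse off

Backward induction with Management moving first.
- N1 → Union plays Hard (best of 13, 0, 16); Management gets 19.
- N2 → Union plays Soft (best of 18, 9, 5); Management gets 16.
- N3 → Union plays Soft (best of 20, 9, 15); Management gets 11.
- N4 → Union plays Firm (best of 4, 14, 4); Management gets 1.
Among 19, 16, 11, 1, the best is 19 at N1. Subgame-perfect outcome: (Hard, N1) with payoffs (16, 19).
Under simultaneous play:
Union's best replies: N1→Hard; N2→Soft; N3→Soft; N4→Firm.
Management's best replies: Soft→N2; Firm→N3; Hard→N4.
The unique mutual best reply is (Soft, N2), giving (18, 16).
Union earns 16 sequentially versus 18 at the Nash outcome: worse off.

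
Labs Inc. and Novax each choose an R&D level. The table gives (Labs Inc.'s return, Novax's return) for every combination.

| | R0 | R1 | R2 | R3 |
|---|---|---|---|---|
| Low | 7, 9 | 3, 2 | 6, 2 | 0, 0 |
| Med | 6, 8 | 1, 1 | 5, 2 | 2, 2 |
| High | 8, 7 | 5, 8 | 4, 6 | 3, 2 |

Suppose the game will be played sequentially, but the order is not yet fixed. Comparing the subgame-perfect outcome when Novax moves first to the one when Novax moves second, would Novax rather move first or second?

second

If Labs Inc. leads: Novax's best replies are Low→R0, Med→R0, High→R1; Labs Inc.'s induced payoffs 7, 6, 5; outcome (Low, R0), payoffs (7, 9).
If Novax leads: Labs Inc.'s best replies are R0→High, R1→High, R2→Low, R3→High; Novax's induced payoffs 7, 8, 2, 2; outcome (High, R1), payoffs (5, 8).
Novax gets 8 moving first and 9 moving second, so Novax prefers to move second.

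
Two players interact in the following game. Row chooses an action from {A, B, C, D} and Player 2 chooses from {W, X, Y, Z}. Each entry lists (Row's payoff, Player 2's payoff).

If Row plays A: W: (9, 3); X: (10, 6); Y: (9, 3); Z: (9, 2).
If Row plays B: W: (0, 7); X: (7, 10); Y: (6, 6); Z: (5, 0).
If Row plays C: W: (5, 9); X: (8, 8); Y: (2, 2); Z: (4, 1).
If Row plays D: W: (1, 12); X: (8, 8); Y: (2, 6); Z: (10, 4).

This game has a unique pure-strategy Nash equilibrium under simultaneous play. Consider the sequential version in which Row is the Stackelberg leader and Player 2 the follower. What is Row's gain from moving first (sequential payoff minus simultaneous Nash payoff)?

Work backward from Player 2's decision.
- A: BR = X, leader payoff 10.
- B: BR = X, leader payoff 7.
- C: BR = W, leader payoff 5.
- D: BR = W, leader payoff 1.
Row's induced payoffs are 10, 7, 5, 1, so Row commits to A. Subgame-perfect outcome: (A, X) with payoffs (10, 6).
Under simultaneous play:
Row's best replies: W→A; X→A; Y→A; Z→D.
Player 2's best replies: A→X; B→X; C→W; D→W.
Only (A, X) has each player best-responding; Nash payoffs (10, 6).
Row's commitment gain: 10 − 10 = 0.

0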